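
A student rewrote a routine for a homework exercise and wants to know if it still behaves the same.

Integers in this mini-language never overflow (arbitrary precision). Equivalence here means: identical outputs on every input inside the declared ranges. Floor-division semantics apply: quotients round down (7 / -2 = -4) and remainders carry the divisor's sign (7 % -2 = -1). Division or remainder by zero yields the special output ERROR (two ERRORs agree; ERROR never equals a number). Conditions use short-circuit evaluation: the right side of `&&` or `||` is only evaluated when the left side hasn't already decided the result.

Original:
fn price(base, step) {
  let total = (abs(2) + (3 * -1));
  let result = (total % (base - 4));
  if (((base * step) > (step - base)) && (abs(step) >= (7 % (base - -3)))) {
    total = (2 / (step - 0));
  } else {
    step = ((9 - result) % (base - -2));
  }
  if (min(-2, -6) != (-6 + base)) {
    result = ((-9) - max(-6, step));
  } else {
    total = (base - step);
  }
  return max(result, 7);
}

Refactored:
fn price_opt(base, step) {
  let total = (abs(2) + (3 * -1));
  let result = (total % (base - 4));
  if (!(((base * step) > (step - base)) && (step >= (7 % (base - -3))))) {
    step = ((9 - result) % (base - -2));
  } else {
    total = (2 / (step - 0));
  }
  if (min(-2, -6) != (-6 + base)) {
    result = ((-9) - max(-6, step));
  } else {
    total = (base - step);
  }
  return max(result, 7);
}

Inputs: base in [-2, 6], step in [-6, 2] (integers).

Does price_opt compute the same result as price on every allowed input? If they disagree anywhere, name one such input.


Run the pair on base=-2, step=-6.
price: total=-1, then result=-1, then (((base * step) > (step - base)) && (abs(step) >= (7 % (base - -3)))) is true, then total=-1, then (min(-2, -6) != (-6 + base)) is true, then result=-3, then returns 7
price_opt: total=-1, then result=-1, then (!(((base * step) > (step - base)) && (step >= (7 % (base - -3))))) is true, then a zero divisor aborts: ERROR
7 against ERROR: the behavior changed.
verdict: not equivalent; witness: base=-2, step=-6


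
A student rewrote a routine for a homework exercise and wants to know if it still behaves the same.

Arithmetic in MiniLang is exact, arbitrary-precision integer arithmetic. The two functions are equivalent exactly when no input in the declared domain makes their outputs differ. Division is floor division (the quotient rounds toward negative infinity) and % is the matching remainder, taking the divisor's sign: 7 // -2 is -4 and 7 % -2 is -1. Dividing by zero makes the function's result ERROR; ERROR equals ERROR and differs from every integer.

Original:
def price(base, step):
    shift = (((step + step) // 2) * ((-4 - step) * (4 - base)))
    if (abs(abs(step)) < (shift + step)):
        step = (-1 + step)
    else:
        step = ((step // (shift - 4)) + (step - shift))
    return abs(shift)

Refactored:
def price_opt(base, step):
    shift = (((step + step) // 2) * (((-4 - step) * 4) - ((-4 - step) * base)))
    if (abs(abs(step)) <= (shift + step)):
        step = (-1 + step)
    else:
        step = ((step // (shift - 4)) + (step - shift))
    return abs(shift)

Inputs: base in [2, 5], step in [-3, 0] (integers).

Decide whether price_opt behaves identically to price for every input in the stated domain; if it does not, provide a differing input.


At base=3, step=-2: price gives ERROR, price_opt gives 4.
verdict: not equivalent; witness: base=3, step=-2


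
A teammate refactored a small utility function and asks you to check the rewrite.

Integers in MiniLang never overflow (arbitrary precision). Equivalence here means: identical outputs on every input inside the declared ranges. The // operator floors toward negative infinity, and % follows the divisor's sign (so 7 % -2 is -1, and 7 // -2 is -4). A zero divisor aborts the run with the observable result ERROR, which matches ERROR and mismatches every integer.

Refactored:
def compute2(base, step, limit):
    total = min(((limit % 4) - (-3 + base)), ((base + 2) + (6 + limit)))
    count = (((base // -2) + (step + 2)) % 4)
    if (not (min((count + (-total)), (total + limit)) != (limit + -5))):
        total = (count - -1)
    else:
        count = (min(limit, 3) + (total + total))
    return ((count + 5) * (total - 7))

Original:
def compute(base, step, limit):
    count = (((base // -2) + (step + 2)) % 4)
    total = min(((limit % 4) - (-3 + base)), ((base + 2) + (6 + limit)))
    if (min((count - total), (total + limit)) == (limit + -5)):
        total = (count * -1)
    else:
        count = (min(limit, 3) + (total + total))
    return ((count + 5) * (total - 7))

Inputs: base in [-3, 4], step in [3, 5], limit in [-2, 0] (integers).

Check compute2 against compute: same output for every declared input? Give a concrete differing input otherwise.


These are not equivalent — on base=-3, step=5, limit=0 the outputs split (-35 vs -30).
compute: count = 0; total = 5; (min((count - total), (total + limit)) == (limit + -5)) -> true; total = 0; return -35
compute2: total = 5; count = 0; (not (min((count + (-total)), (total + limit)) != (limit + -5))) -> true; total = 1; return -30
verdict: not equivalent; witness: base=-3, step=5, limit=0


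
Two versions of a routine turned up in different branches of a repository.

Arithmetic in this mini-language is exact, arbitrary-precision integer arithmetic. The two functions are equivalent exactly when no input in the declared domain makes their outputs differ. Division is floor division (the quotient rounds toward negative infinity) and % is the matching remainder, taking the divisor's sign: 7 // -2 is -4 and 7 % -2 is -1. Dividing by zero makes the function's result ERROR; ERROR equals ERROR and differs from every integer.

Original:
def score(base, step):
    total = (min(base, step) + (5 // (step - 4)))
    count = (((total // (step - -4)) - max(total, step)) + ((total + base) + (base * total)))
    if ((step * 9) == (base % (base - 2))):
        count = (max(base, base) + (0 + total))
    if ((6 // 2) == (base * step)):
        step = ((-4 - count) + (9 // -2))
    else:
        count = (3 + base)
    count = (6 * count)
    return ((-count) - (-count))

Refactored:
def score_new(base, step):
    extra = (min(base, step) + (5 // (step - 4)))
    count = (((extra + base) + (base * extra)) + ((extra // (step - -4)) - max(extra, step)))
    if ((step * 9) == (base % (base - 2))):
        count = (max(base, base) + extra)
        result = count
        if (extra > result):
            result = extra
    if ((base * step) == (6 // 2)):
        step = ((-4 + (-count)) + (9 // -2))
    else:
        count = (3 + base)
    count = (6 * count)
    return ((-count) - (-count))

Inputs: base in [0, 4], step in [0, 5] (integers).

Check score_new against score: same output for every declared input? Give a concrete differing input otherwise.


Reading the diff, among the changes: constant usage differs; also arithmetic usage differs; also comparison usage differs; also branching structure differs; also local variable names differ; also statement counts differ.
One worked example (base=0, step=5) — score: total = 5; count = 0; ((step * 9) == (base % (base - 2))) -> false; ((6 // 2) == (base * step)) -> false; count = 3; count = 18; return 0; score_new: extra = 5; count = 0; ((step * 9) == (base % (base - 2))) -> false; ((base * step) == (6 // 2)) -> false; count = 3; count = 18; return 0; agreement on 0.
Across all 30 domain points the two functions coincide.
verdict: equivalent


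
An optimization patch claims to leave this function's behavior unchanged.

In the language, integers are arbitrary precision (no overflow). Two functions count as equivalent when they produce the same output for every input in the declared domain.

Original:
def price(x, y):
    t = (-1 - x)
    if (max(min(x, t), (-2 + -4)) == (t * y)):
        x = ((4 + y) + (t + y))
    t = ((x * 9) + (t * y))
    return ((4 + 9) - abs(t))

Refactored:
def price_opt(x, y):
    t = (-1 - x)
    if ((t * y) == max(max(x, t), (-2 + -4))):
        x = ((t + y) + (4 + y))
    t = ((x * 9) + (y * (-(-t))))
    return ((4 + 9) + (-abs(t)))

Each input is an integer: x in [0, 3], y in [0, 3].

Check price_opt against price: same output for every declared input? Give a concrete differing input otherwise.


Try x=0, y=0.
price: t = -1; (max(min(x, t), (-2 + -4)) == (t * y)) -> false; t = 0; return 13
price_opt: t = -1; ((t * y) == max(max(x, t), (-2 + -4))) -> true; x = 3; t = 27; return -14
13 against -14: the behavior changed.
verdict: not equivalent; witness: x=0, y=0


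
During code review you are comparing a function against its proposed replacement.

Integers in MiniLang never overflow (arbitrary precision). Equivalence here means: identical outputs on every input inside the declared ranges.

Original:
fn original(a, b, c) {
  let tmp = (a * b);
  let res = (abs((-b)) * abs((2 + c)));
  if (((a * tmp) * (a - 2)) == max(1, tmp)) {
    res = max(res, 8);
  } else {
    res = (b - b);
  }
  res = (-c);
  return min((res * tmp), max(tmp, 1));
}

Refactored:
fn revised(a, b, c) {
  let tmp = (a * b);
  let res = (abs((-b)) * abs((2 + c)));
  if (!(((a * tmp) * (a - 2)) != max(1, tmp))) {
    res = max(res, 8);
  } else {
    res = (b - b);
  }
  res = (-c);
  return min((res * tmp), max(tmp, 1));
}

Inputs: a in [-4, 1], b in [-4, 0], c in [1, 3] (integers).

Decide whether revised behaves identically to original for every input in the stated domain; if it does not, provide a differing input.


The two versions differ — the changes include comparison usage differs; and boolean connective usage differs.
Spot check at a=-1, b=-3, c=3 — original: tmp becomes 3; next res becomes 15; next (((a * tmp) * (a - 2)) == max(1, tmp)) evaluates to false; next res becomes 0; next res becomes -3; next final value -9. revised: tmp becomes 3; next res becomes 15; next (!(((a * tmp) * (a - 2)) != max(1, tmp))) evaluates to false; next res becomes 0; next res becomes -3; next final value -9. Both give -9.
Checked all 90 inputs in the declared domain: the outputs agree on every one.
verdict: equivalent


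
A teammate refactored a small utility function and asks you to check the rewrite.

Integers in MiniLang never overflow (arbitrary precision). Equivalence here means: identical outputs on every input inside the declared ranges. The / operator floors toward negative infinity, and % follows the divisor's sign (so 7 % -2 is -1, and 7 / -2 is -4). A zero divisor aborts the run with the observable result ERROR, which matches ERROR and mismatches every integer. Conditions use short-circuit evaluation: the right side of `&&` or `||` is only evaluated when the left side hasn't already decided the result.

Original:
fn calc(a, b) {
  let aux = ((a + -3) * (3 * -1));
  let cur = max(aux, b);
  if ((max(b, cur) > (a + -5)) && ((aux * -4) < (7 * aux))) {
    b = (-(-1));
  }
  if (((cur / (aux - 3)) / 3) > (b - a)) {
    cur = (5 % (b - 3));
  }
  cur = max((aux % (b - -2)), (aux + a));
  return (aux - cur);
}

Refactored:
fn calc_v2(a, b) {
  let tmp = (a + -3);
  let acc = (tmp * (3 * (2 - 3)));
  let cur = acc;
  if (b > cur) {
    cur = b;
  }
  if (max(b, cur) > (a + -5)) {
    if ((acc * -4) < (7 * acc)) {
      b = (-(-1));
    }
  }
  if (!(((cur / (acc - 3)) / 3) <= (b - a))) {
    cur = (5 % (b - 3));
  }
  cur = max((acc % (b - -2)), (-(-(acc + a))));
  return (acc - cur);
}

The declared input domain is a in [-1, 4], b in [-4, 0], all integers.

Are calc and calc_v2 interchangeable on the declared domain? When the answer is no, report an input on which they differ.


Side by side, the visible changes include: comparison usage differs, and branching structure differs, and statement counts differ, and boolean connective usage differs, and min/max/abs usage differs, and arithmetic usage differs, and constant usage differs, and local variable names differ.
One worked example (a=4, b=-2) — calc: aux becomes -3; next cur becomes -2; next ((max(b, cur) > (a + -5)) && ((aux * -4) < (7 * aux))) evaluates to false; next (((cur / (aux - 3)) / 3) > (b - a)) evaluates to true; next cur becomes 0; next hits division by zero so the output is ERROR; calc_v2: tmp becomes 1; next acc becomes -3; next cur becomes -3; next (b > cur) evaluates to true; next cur becomes -2; next (max(b, cur) > (a + -5)) evaluates to false; next (!(((cur / (acc - 3)) / 3) <= (b - a))) evaluates to true; next cur becomes 0; next hits division by zero so the output is ERROR; agreement on ERROR.
Sweeping the whole domain (30 inputs) finds no disagreement.
verdict: equivalent


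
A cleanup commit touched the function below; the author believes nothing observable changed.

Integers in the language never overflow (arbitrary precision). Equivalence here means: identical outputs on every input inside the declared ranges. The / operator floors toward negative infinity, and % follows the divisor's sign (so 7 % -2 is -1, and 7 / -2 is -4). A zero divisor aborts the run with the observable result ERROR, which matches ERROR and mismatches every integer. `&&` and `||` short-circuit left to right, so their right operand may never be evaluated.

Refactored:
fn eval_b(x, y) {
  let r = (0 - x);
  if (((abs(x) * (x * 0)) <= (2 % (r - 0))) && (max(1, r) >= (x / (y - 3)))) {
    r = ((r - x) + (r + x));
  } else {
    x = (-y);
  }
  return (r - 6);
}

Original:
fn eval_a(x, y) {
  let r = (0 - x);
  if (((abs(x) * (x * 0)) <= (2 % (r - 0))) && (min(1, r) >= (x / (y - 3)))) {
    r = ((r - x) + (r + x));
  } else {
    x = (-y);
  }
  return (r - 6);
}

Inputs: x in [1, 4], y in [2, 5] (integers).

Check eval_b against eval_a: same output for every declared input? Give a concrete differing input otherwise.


The rewrite breaks on x=1, y=4, where the results are -7 and -8.
eval_a: r := -1 | (((abs(x) * (x * 0)) <= (2 % (r - 0))) && (min(1, r) >= (x / (y - 3)))): false | x := -4 | result -7
eval_b: r := -1 | (((abs(x) * (x * 0)) <= (2 % (r - 0))) && (max(1, r) >= (x / (y - 3)))): true | r := -2 | result -8
verdict: not equivalent; witness: x=1, y=4


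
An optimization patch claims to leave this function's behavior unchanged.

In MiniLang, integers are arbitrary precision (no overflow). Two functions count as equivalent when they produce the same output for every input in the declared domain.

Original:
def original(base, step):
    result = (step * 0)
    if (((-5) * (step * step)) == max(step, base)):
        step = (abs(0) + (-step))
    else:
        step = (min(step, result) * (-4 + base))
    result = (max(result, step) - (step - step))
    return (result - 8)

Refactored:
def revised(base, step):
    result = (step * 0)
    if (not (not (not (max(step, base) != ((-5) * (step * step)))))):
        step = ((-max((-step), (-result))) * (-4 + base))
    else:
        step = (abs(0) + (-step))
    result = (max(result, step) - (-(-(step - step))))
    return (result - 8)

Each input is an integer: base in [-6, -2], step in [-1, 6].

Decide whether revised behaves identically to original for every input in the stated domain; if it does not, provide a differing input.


base=-6, step=-1 yields 2 from original but -7 from revised.
verdict: not equivalent; witness: base=-6, step=-1


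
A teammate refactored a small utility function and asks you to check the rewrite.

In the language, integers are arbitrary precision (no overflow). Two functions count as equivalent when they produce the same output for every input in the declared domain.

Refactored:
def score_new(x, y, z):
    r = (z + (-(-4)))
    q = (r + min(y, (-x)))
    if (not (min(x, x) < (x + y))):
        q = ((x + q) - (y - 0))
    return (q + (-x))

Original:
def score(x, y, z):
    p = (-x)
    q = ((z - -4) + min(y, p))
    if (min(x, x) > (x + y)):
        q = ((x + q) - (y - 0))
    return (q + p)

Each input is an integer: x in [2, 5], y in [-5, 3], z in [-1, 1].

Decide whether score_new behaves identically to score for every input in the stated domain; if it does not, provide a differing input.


These are not equivalent — on x=2, y=0, z=-1 the outputs split (-1 vs 1).
score: p = -2; q = 1; (min(x, x) > (x + y)) -> false; return -1
score_new: r = 3; q = 1; (not (min(x, x) < (x + y))) -> true; q = 3; return 1
verdict: not equivalent; witness: x=2, y=0, z=-1


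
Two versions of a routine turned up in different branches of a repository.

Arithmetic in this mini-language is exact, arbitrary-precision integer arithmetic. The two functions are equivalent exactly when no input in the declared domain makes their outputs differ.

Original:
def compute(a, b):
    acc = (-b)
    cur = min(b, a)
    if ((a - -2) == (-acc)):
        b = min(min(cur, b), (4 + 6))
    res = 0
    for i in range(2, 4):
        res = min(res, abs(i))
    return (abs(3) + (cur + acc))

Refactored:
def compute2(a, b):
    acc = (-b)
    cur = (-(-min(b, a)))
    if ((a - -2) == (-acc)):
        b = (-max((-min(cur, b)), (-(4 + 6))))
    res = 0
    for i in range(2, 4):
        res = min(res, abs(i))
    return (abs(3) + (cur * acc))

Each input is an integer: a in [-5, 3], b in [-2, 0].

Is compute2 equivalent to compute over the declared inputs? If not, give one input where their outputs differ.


a=-5, b=-2 yields 0 from compute but -7 from compute2.
verdict: not equivalent; witness: a=-5, b=-2


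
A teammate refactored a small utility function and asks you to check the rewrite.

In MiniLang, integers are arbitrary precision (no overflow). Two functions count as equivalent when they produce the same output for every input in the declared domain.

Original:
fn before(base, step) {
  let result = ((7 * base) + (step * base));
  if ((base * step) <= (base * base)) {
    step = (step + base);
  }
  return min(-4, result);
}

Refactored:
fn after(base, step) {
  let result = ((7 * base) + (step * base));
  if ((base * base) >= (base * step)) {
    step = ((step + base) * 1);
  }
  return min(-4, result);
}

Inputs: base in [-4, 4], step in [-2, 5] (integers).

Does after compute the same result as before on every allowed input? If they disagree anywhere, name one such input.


Behavior is preserved: although arithmetic usage differs; comparison usage differs; constant usage differs, the outputs never diverge.
Spot check at base=3, step=0 — before: result becomes 21; next ((base * step) <= (base * base)) evaluates to true; next step becomes 3; next final value -4. after: result becomes 21; next ((base * base) >= (base * step)) evaluates to true; next step becomes 3; next final value -4. Both give -4.
Every one of the 72 inputs gives matching results.
verdict: equivalent


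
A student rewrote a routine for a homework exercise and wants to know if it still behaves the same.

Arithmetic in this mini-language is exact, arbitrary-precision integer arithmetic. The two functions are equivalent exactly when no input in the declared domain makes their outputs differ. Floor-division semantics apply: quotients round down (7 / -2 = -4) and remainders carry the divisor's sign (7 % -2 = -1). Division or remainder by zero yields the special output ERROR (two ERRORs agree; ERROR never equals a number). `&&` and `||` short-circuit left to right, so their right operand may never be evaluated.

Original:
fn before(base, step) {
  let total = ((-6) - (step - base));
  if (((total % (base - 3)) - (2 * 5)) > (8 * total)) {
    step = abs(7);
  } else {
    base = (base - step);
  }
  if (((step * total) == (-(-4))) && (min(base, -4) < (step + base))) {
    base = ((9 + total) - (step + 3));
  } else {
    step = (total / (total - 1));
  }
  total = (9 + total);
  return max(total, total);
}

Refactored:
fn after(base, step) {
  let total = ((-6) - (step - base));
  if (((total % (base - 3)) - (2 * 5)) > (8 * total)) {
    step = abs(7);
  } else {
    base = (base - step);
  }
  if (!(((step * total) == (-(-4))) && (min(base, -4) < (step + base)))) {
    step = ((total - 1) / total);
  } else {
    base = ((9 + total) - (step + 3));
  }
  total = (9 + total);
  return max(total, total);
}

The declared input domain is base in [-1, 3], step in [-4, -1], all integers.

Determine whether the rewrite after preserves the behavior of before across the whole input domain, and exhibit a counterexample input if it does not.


The rewrite breaks on base=2, step=-4, where the results are 9 and ERROR.
before: total becomes 0; next (((total % (base - 3)) - (2 * 5)) > (8 * total)) evaluates to false; next base becomes 6; next (((step * total) == (-(-4))) && (min(base, -4) < (step + base))) evaluates to false; next step becomes 0; next total becomes 9; next final value 9
after: total becomes 0; next (((total % (base - 3)) - (2 * 5)) > (8 * total)) evaluates to false; next base becomes 6; next (!(((step * total) == (-(-4))) && (min(base, -4) < (step + base)))) evaluates to true; next hits division by zero so the output is ERROR
verdict: not equivalent; witness: base=2, step=-4


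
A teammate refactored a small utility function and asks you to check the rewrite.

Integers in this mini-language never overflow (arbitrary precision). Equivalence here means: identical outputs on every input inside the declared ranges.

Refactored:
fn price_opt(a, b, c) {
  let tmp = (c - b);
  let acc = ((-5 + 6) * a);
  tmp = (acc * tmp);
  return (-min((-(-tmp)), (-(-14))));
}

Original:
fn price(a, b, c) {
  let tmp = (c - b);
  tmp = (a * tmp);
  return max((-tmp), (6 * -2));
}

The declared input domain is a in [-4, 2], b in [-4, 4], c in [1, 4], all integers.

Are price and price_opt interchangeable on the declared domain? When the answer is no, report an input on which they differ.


a=2, b=-4, c=3 yields -12 from price but -14 from price_opt.
verdict: not equivalent; witness: a=2, b=-4, c=3


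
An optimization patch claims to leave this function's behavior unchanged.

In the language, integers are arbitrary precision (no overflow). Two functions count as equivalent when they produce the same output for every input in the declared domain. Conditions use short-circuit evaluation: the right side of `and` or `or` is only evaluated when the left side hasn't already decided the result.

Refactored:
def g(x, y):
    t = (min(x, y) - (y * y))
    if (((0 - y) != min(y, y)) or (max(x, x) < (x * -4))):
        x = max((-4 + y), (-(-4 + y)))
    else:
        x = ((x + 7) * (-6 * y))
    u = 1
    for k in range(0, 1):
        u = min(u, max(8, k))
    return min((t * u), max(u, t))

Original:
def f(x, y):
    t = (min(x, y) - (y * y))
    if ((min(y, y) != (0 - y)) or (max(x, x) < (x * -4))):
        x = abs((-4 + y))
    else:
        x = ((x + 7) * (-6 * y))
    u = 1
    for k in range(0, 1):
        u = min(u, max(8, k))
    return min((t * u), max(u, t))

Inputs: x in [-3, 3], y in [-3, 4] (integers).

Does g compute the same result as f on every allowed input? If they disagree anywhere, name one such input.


Behavior is preserved: although arithmetic usage differs, plus constant usage differs, plus min/max/abs usage differs, the outputs never diverge.
Tracing x=0, y=0: f: t=0, then ((min(y, y) != (0 - y)) or (max(x, x) < (x * -4))) is false, then x=0, then u=1, then (k=0), then u=1, then returns 0 | g: t=0, then (((0 - y) != min(y, y)) or (max(x, x) < (x * -4))) is false, then x=0, then u=1, then (k=0), then u=1, then returns 0 — matching result 0.
Every one of the 56 inputs gives matching results.
verdict: equivalent


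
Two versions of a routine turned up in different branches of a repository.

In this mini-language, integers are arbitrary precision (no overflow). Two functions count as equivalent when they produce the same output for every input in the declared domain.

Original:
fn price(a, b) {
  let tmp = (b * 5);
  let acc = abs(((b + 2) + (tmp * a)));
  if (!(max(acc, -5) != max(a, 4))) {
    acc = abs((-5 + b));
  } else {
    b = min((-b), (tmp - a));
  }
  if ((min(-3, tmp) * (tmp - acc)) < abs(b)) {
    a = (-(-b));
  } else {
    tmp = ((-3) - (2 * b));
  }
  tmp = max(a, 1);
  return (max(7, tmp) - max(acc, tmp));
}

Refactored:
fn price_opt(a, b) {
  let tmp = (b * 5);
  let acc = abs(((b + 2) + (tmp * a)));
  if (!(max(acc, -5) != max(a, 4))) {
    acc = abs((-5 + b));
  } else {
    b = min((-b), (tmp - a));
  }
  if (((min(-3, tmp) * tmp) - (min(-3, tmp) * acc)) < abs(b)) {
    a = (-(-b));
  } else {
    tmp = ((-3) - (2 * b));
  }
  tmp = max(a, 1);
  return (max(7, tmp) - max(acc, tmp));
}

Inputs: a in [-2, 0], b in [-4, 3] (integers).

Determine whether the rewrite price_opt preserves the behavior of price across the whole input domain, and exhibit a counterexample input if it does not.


Equivalent — the differences include arithmetic usage differs; constant usage differs; min/max/abs usage differs, yet no declared input distinguishes the two.
One worked example (a=0, b=-3) — price: tmp := -15 | acc := 1 | (!(max(acc, -5) != max(a, 4))): false | b := -15 | ((min(-3, tmp) * (tmp - acc)) < abs(b)): false | tmp := 27 | tmp := 1 | result 6; price_opt: tmp := -15 | acc := 1 | (!(max(acc, -5) != max(a, 4))): false | b := -15 | (((min(-3, tmp) * tmp) - (min(-3, tmp) * acc)) < abs(b)): false | tmp := 27 | tmp := 1 | result 6; agreement on 6.
An exhaustive pass over the 24 declared inputs shows identical outputs.
verdict: equivalent


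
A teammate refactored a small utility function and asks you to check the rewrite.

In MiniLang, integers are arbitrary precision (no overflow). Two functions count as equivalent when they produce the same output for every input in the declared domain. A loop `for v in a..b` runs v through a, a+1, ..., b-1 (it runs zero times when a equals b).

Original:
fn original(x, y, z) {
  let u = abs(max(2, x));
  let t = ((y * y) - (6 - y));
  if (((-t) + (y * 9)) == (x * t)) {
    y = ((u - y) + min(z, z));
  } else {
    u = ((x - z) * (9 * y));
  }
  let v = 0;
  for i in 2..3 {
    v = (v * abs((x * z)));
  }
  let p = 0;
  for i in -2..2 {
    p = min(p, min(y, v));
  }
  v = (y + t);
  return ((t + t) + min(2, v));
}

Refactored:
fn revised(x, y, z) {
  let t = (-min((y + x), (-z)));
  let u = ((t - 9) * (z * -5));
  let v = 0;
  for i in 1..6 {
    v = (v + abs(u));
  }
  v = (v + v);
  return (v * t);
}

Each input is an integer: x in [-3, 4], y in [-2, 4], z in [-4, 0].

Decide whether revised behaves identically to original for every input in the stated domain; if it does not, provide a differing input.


Take x=-3, y=-2, z=-4.
original: u := 2 | t := -4 | (((-t) + (y * 9)) == (x * t)): false | u := -18 | v := 0 | iter i=2: | v := 0 | p := 0 | iter i=-2: | p := -2 | iter i=-1: | p := -2 | iter i=0: | p := -2 | iter i=1: | p := -2 | v := -6 | result -14
revised: t := 5 | u := -80 | v := 0 | iter i=1: | v := 80 | iter i=2: | v := 160 | iter i=3: | v := 240 | iter i=4: | v := 320 | iter i=5: | v := 400 | v := 800 | result 4000
-14 != 4000, so the rewrite changes behavior.
verdict: not equivalent; witness: x=-3, y=-2, z=-4


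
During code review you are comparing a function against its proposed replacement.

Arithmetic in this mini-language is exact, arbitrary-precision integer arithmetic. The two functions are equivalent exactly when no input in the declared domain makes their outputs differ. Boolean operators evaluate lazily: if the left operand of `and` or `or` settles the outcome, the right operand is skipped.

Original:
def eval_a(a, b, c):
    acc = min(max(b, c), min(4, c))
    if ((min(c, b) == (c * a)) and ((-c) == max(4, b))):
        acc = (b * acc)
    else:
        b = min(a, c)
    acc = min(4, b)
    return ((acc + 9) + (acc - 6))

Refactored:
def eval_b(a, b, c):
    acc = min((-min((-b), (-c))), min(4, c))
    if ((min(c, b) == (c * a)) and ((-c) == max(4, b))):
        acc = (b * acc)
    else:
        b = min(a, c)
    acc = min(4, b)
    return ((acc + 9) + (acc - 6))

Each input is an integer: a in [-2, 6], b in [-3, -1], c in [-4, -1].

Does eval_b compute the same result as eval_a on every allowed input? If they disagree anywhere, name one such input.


Although min/max/abs usage differs, 108/108 inputs agree.
verdict: equivalent


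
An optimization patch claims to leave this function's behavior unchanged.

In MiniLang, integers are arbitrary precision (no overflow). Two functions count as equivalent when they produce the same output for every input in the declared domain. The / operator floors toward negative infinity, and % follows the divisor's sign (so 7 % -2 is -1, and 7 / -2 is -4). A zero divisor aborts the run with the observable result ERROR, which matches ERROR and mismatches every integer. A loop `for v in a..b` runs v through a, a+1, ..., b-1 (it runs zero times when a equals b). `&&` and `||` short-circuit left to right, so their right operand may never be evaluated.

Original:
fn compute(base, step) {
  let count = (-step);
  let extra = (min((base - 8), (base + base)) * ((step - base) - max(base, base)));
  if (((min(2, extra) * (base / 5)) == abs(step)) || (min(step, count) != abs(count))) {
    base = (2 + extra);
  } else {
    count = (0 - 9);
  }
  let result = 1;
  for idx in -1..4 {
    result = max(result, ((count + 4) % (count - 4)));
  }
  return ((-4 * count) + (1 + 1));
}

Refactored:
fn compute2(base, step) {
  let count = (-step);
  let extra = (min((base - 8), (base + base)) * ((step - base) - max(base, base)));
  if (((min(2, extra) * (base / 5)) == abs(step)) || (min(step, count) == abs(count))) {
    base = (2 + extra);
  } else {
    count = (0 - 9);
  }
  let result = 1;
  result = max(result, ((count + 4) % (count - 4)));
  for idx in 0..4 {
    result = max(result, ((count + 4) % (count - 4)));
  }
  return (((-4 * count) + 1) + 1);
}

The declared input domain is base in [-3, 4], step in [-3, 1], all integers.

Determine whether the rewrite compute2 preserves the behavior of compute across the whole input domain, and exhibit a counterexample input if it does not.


These are not equivalent — on base=-3, step=-3 the outputs split (-10 vs 38).
compute: count := 3 | extra := -33 | (((min(2, extra) * (base / 5)) == abs(step)) || (min(step, count) != abs(count))): true | base := -31 | result := 1 | iter idx=-1: | result := 1 | iter idx=0: | result := 1 | iter idx=1: | result := 1 | iter idx=2: | result := 1 | iter idx=3: | result := 1 | result -10
compute2: count := 3 | extra := -33 | (((min(2, extra) * (base / 5)) == abs(step)) || (min(step, count) == abs(count))): false | count := -9 | result := 1 | result := 1 | iter idx=0: | result := 1 | iter idx=1: | result := 1 | iter idx=2: | result := 1 | iter idx=3: | result := 1 | result 38
verdict: not equivalent; witness: base=-3, step=-3


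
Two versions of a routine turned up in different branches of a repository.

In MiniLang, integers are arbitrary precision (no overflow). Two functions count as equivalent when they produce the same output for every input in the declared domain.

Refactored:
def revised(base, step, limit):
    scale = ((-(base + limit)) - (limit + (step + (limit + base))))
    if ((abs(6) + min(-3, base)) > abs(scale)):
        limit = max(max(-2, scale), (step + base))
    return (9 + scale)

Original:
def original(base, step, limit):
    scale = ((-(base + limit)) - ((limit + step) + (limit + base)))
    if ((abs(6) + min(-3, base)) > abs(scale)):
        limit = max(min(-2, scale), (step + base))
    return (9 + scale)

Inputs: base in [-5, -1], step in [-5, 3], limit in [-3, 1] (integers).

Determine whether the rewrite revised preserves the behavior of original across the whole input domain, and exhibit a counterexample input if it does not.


The edit looks behavioral (`min(-2, scale)` became `max(-2, scale)`), but over these ranges it never changes the outcome.
Spot check at base=-5, step=0, limit=0 — original: scale=10, then ((abs(6) + min(-3, base)) > abs(scale)) is false, then returns 19. revised: scale=10, then ((abs(6) + min(-3, base)) > abs(scale)) is false, then returns 19. Both give 19.
Every one of the 225 inputs gives matching results.
verdict: equivalent


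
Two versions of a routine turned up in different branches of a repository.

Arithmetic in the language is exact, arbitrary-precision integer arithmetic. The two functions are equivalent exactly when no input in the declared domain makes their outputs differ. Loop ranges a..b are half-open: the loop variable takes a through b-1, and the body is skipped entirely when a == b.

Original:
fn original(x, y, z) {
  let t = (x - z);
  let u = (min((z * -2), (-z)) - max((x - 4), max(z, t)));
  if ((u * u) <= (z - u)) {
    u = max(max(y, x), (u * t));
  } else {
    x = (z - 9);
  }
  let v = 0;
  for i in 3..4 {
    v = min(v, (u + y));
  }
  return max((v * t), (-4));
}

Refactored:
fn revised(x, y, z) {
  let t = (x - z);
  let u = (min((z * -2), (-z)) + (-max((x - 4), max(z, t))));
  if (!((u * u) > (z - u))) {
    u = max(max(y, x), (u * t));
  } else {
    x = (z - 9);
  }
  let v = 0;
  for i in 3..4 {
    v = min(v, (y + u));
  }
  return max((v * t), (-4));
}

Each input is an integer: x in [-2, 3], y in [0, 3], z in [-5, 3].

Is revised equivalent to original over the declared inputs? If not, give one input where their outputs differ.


Comparing the listings, the differences include: arithmetic usage differs, plus comparison usage differs, plus boolean connective usage differs.
One worked example (x=2, y=0, z=1) — original: t = 1; u = -3; ((u * u) <= (z - u)) -> false; x = -8; v = 0; [i=3]; v = -3; return -3; revised: t = 1; u = -3; (!((u * u) > (z - u))) -> false; x = -8; v = 0; [i=3]; v = -3; return -3; agreement on -3.
Every one of the 216 inputs gives matching results.
verdict: equivalent


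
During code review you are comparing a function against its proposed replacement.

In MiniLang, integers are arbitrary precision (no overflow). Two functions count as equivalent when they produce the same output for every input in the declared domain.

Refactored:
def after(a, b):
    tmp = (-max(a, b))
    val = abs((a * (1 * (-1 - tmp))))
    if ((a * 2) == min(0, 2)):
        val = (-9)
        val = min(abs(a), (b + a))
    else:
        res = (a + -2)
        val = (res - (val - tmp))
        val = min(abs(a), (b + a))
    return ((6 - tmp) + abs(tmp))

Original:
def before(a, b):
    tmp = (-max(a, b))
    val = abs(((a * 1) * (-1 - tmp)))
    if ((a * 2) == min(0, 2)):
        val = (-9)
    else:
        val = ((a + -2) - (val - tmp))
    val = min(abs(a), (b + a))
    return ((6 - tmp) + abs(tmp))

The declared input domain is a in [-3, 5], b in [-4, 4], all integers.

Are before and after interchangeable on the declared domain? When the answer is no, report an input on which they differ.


Comparing the listings, the differences include: arithmetic usage differs; and local variable names differ; and min/max/abs usage differs; and statement counts differ.
Spot check at a=-2, b=-4 — before: tmp = 2; val = 6; ((a * 2) == min(0, 2)) -> false; val = -8; val = -6; return 6. after: tmp = 2; val = 6; ((a * 2) == min(0, 2)) -> false; res = -4; val = -8; val = -6; return 6. Both give 6.
Sweeping the whole domain (81 inputs) finds no disagreement.
verdict: equivalent


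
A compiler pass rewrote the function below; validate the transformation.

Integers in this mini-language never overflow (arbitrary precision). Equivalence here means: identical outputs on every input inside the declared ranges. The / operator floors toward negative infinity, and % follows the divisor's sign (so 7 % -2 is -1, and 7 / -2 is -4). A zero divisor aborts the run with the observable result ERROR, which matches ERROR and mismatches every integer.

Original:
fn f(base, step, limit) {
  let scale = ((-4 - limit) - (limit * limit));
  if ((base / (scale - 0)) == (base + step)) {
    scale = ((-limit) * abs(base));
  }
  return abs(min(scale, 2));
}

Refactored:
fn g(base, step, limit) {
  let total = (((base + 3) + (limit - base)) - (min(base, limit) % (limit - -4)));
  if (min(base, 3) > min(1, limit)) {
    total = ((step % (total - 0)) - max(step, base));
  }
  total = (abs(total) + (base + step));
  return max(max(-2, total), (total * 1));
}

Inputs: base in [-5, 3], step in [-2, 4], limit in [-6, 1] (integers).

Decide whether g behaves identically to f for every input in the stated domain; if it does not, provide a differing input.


The rewrite breaks on base=-5, step=-2, limit=-6, where the results are 34 and -2.
f: scale = -34; ((base / (scale - 0)) == (base + step)) -> false; return 34
g: total = -3; (min(base, 3) > min(1, limit)) -> true; total = 0; total = -7; return -2
verdict: not equivalent; witness: base=-5, step=-2, limit=-6


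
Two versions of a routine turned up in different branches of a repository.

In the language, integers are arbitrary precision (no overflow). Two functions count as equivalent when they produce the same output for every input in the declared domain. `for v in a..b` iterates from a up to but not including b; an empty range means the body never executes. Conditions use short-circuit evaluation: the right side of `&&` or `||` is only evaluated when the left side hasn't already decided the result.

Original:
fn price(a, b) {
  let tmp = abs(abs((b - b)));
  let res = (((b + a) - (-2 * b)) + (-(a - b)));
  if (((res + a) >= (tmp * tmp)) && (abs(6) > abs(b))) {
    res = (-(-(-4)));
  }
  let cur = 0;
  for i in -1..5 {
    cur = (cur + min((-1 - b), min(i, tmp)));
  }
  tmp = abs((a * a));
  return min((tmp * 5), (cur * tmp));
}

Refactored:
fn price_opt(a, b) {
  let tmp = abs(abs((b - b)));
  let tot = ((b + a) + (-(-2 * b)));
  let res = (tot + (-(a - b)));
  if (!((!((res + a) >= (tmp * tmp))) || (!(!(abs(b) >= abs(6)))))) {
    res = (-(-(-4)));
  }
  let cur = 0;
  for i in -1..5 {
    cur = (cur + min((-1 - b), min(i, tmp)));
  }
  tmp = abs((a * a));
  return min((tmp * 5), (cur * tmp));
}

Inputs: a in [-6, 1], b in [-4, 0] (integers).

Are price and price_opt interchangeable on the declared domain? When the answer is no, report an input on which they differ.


The two are interchangeable: boolean connective usage differs, and comparison usage differs, and arithmetic usage differs, and local variable names differ, and statement counts differ, and every declared input agrees.
One worked example (a=-3, b=0) — price: tmp = 0; res = 0; (((res + a) >= (tmp * tmp)) && (abs(6) > abs(b))) -> false; cur = 0; [i=-1]; cur = -1; [i=0]; cur = -2; [i=1]; cur = -3; [i=2]; cur = -4; [i=3]; cur = -5; [i=4]; cur = -6; tmp = 9; return -54; price_opt: tmp = 0; tot = -3; res = 0; (!((!((res + a) >= (tmp * tmp))) || (!(!(abs(b) >= abs(6)))))) -> false; cur = 0; [i=-1]; cur = -1; [i=0]; cur = -2; [i=1]; cur = -3; [i=2]; cur = -4; [i=3]; cur = -5; [i=4]; cur = -6; tmp = 9; return -54; agreement on -54.
Every one of the 40 inputs gives matching results.
verdict: equivalent


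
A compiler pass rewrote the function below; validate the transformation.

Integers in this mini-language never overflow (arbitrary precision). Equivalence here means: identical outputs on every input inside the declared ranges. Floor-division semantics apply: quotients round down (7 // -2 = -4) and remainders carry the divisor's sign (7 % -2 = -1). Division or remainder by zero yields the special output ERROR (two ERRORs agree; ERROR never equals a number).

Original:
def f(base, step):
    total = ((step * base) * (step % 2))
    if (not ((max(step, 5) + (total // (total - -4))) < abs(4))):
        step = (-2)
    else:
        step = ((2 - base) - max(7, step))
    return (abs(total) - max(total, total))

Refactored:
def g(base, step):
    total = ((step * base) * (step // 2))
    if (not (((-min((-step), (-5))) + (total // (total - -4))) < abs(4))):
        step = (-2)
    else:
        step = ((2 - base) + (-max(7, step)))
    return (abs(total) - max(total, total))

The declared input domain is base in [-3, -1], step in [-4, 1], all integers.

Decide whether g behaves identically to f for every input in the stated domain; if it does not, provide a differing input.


The rewrite breaks on base=-3, step=-4, where the results are 0 and 48.
f: total becomes 0; next (not ((max(step, 5) + (total // (total - -4))) < abs(4))) evaluates to true; next step becomes -2; next final value 0
g: total becomes -24; next (not (((-min((-step), (-5))) + (total // (total - -4))) < abs(4))) evaluates to true; next step becomes -2; next final value 48
verdict: not equivalent; witness: base=-3, step=-4


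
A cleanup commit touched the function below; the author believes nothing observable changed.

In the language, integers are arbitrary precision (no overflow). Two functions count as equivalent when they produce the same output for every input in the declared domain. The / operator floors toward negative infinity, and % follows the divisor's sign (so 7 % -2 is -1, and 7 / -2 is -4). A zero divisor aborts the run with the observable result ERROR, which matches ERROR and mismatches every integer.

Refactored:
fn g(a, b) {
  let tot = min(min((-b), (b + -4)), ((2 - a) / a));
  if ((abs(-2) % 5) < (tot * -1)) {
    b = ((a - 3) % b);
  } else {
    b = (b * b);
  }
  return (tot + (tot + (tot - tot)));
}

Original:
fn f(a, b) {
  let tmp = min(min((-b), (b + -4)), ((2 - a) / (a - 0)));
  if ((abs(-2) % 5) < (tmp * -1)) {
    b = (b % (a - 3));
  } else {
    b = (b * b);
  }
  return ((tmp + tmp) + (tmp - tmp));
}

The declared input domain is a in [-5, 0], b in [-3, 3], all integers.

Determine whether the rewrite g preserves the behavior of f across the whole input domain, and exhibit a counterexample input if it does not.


The rewrite breaks on a=-5, b=0, where the results are -8 and ERROR.
f: tmp=-4, then ((abs(-2) % 5) < (tmp * -1)) is true, then b=0, then returns -8
g: tot=-4, then ((abs(-2) % 5) < (tot * -1)) is true, then a zero divisor aborts: ERROR
verdict: not equivalent; witness: a=-5, b=0
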